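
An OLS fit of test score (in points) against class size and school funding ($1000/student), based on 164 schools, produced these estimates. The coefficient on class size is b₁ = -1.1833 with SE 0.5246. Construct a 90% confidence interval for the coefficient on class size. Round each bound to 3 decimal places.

df = n − k − 1 = 164 − 2 − 1 = 161.
t* = t_{0.05, 161} = 1.654373.
Margin = t* × SE = 1.654373 × 0.5246 = 0.86788.
CI: -1.1833 ± 0.86788 → (-2.051, -0.315).
With 90% confidence, each one-unit increase in class size is associated with a change of between -2.051 and -0.315 points in test score, holding the other predictors fixed.

(-2.051, -0.315)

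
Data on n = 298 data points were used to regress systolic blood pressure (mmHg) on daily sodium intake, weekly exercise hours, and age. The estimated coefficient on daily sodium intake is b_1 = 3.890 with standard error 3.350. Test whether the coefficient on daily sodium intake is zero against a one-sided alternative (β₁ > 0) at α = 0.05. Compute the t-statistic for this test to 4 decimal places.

t = 1.1612

H₀: β₁ = 0 vs H₁: β₁ > 0.
t = (b_1 − β₁⁰)/SE = 3.890 / 3.350 = 1.1612.
df = n − k − 1 = 298 − 3 − 1 = 294.
One-sided p ≈ 0.1233, which is ≥ 0.05, so fail to reject H₀.
The data do not give significant evidence that the true slope on daily sodium intake is positive, holding the other predictors fixed.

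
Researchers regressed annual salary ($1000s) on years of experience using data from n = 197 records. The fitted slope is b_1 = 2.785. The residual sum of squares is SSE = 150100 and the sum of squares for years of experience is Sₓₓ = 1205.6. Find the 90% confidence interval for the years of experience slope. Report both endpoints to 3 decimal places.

(1.464, 4.106)

MSE = SSE/(n − 2) = 150100/195 = 769.744.
SE(b_1) = √(MSE/Sₓₓ) = √(769.744/1205.6) = 0.799045.
df = n − 2 = 195.
t* = t_{0.05, 195} = 1.652705.
Margin = t* × SE = 1.652705 × 0.799045 = 1.32059.
CI: 2.785 ± 1.32059 → (1.464, 4.106).
With 90% confidence, each one-unit increase in years of experience is associated with a change of between 1.464 and 4.106 $1000s in annual salary.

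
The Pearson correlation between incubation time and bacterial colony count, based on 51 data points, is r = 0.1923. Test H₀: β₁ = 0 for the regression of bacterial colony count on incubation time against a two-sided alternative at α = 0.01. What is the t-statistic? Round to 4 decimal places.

t = 1.3717

t = r·√(n − 2)/√(1 − r²) = 0.1923·√49/√0.963021 = 1.3717.
df = n − 2 = 49.
Two-sided p ≈ 0.1764, which is ≥ 0.01, so fail to reject H₀.
The data do not give significant evidence of a linear association between incubation time and bacterial colony count.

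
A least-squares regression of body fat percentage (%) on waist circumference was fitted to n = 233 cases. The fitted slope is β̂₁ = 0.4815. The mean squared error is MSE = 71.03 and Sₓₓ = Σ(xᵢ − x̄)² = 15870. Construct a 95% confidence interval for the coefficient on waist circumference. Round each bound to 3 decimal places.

SE(β̂₁) = √(MSE/Sₓₓ) = √(71.03/15870) = 0.066901.
df = n − 2 = 231.
t* = t_{0.025, 231} = 1.970287.
Margin = t* × SE = 1.970287 × 0.066901 = 0.13181.
CI: 0.4815 ± 0.13181 → (0.350, 0.613).
With 95% confidence, each one-unit increase in waist circumference is associated with a change of between 0.350 and 0.613 % in body fat percentage.

(0.350, 0.613)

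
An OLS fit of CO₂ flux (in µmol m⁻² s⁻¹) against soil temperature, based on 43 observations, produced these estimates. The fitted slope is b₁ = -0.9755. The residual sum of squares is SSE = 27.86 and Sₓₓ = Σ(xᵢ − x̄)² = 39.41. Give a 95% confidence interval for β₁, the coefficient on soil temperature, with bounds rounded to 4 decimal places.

(-1.2407, -0.7103)

MSE = SSE/(n − 2) = 27.86/41 = 0.679512.
SE(b₁) = √(MSE/Sₓₓ) = √(0.679512/39.41) = 0.131309.
df = n − 2 = 41.
t* = t_{0.025, 41} = 2.019541.
Margin = t* × SE = 2.019541 × 0.131309 = 0.265184.
CI: -0.9755 ± 0.265184 → (-1.2407, -0.7103).
With 95% confidence, each one-unit increase in soil temperature is associated with a change of between -1.2407 and -0.7103 µmol m⁻² s⁻¹ in CO₂ flux.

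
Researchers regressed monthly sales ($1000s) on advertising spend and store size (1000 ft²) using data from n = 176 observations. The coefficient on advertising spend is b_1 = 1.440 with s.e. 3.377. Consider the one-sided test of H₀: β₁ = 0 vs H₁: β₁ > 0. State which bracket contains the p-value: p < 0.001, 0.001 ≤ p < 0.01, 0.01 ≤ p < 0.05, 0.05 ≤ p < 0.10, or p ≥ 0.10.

t = 1.440 / 3.377 = 0.426.
df = n − k − 1 = 176 − 2 − 1 = 173.
One-sided p = P(T_{173} > t) ≈ 0.3352.
So p ≥ 0.10.

p ≥ 0.10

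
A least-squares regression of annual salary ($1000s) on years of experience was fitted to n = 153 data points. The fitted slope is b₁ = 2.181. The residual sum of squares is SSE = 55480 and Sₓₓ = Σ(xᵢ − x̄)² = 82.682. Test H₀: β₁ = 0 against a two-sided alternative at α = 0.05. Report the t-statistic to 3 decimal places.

MSE = SSE/(n − 2) = 55480/151 = 367.417.
SE(b₁) = √(MSE/Sₓₓ) = √(367.417/82.682) = 2.10802.
t = 2.181 / 2.10802 = 1.035.
df = n − 2 = 151.
Two-sided p ≈ 0.3025, which is ≥ 0.05, so fail to reject H₀.
The data do not give significant evidence of an association between years of experience and annual salary.

t = 1.035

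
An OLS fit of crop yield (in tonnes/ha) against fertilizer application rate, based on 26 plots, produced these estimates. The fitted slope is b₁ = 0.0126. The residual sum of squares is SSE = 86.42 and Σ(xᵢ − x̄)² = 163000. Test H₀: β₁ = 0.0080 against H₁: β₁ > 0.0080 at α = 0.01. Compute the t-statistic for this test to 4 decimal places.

MSE = SSE/(n − 2) = 86.42/24 = 3.60083.
SE(b₁) = √(MSE/Sₓₓ) = √(3.60083/163000) = 0.00470011.
t = (0.0126 − 0.0080) / 0.00470011 = 0.9787.
df = n − 2 = 24.
One-sided p ≈ 0.1687, which is ≥ 0.01, so fail to reject H₀.
The data do not give significant evidence that the true slope on fertilizer application rate exceeds 0.0080 tonnes/ha per unit.

t = 0.9787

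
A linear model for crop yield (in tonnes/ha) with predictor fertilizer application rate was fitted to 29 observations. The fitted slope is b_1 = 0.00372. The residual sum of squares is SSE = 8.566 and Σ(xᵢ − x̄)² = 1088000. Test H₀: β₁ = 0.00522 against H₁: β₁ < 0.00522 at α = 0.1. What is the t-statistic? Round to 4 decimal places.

MSE = SSE/(n − 2) = 8.566/27 = 0.317259.
SE(b_1) = √(MSE/Sₓₓ) = √(0.317259/1088000) = 0.000539999.
t = (0.00372 − 0.00522) / 0.000539999 = -2.7778.
df = n − 2 = 27.
One-sided p ≈ 0.0049, which is < 0.1, so reject H₀.
There is evidence that the true slope on fertilizer application rate is below 0.00522 tonnes/ha per unit.

t = -2.7778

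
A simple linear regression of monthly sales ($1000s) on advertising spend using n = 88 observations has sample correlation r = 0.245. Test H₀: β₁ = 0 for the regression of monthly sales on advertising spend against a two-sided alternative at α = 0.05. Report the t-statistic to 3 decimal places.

t = r·√(n − 2)/√(1 − r²) = 0.245·√86/√0.939975 = 2.343.
df = n − 2 = 86.
Two-sided p ≈ 0.0214, which is < 0.05, so reject H₀.
There is evidence of a linear association between advertising spend and monthly sales.

t = 2.343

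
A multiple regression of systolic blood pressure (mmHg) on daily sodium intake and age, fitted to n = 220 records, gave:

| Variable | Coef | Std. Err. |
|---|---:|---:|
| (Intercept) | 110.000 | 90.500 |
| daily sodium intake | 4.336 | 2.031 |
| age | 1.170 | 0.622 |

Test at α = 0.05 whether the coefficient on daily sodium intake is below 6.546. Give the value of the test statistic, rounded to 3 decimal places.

t = -1.088

Read off: b = 4.336, SE = 2.031 for daily sodium intake.
H₀: β₁ = 6.546 vs H₁: β₁ < 6.546.
t = (4.336 − 6.546) / 2.031 = -1.088.
df = n − k − 1 = 220 − 2 − 1 = 217.
One-sided p ≈ 0.1389, which is ≥ 0.05, so fail to reject H₀.
The data do not give significant evidence that the true slope on daily sodium intake is below 6.546 mmHg per unit, holding the other predictors fixed.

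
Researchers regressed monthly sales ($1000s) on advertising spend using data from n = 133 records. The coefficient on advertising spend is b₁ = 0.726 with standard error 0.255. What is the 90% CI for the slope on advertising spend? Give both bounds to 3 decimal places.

df = n − 2 = 133 − 2 = 131.
t* = t_{0.05, 131} = 1.656569.
Margin = t* × SE = 1.656569 × 0.255 = 0.42243.
CI: 0.726 ± 0.42243 → (0.304, 1.148).
With 90% confidence, each one-unit increase in advertising spend is associated with a change of between 0.304 and 1.148 $1000s in monthly sales.

(0.304, 1.148)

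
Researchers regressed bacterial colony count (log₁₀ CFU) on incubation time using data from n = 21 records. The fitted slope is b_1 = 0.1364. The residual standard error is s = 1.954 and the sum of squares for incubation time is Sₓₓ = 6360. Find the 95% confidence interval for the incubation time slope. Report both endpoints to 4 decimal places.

SE(b_1) = s/√Sₓₓ = 1.954/√6360 = 0.0245017.
df = n − 2 = 19.
t* = t_{0.025, 19} = 2.093024.
Margin = t* × SE = 2.093024 × 0.0245017 = 0.051283.
CI: 0.1364 ± 0.051283 → (0.0851, 0.1877).
With 95% confidence, each one-unit increase in incubation time is associated with a change of between 0.0851 and 0.1877 log₁₀ CFU in bacterial colony count.

(0.0851, 0.1877)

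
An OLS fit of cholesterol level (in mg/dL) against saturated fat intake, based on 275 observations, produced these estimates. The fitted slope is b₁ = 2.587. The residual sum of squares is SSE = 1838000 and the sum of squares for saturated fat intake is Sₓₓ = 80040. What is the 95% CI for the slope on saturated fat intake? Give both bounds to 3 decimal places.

MSE = SSE/(n − 2) = 1838000/273 = 6732.6.
SE(b₁) = √(MSE/Sₓₓ) = √(6732.6/80040) = 0.290027.
df = n − 2 = 273.
t* = t_{0.025, 273} = 1.968692.
Margin = t* × SE = 1.968692 × 0.290027 = 0.57097.
CI: 2.587 ± 0.57097 → (2.016, 3.158).
With 95% confidence, each one-unit increase in saturated fat intake is associated with a change of between 2.016 and 3.158 mg/dL in cholesterol level.

(2.016, 3.158)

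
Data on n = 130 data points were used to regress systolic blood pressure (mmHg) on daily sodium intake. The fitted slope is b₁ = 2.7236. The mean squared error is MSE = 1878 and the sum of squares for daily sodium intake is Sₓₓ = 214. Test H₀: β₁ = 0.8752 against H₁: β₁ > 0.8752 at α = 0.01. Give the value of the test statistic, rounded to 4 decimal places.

SE(b₁) = √(MSE/Sₓₓ) = √(1878/214) = 2.96238.
t = (2.7236 − 0.8752) / 2.96238 = 0.6240.
df = n − 2 = 128.
One-sided p ≈ 0.2669, which is ≥ 0.01, so fail to reject H₀.
The data do not give significant evidence that the true slope on daily sodium intake exceeds 0.8752 mmHg per unit.

t = 0.6240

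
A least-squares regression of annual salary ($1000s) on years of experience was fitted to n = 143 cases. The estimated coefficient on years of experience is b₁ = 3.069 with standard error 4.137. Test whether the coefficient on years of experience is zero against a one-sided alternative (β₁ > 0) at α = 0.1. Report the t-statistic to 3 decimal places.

t = 0.742

H₀: β₁ = 0 vs H₁: β₁ > 0.
t = (b₁ − β₁⁰)/SE = 3.069 / 4.137 = 0.742.
df = n − 2 = 143 − 2 = 141.
One-sided p ≈ 0.2297, which is ≥ 0.1, so fail to reject H₀.
The data do not give significant evidence that the true slope on years of experience is positive.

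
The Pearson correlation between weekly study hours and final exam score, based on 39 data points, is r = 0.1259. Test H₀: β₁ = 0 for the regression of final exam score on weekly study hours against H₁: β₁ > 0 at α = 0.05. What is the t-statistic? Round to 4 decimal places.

t = 0.7720

t = r·√(n − 2)/√(1 − r²) = 0.1259·√37/√0.984149 = 0.7720.
df = n − 2 = 37.
One-sided p ≈ 0.2225, which is ≥ 0.05, so fail to reject H₀.
The data do not give significant evidence of a linear association between weekly study hours and final exam score.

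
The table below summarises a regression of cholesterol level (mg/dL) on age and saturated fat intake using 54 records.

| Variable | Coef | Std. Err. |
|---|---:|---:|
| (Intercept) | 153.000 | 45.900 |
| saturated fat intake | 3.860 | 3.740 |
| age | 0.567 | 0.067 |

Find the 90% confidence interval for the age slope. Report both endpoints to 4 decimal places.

(0.4548, 0.6792)

Read off: b = 0.567, SE = 0.067 for age.
df = n − k − 1 = 54 − 2 − 1 = 51.
t* = t_{0.05, 51} = 1.675285.
Margin = t* × SE = 1.675285 × 0.067 = 0.112244.
CI: 0.567 ± 0.112244 → (0.4548, 0.6792).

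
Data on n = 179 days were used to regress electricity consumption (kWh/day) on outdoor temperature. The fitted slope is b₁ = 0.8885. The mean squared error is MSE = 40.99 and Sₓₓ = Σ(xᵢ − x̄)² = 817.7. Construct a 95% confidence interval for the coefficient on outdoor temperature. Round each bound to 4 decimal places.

SE(b₁) = √(MSE/Sₓₓ) = √(40.99/817.7) = 0.223894.
df = n − 2 = 177.
t* = t_{0.025, 177} = 1.973457.
Margin = t* × SE = 1.973457 × 0.223894 = 0.441845.
CI: 0.8885 ± 0.441845 → (0.4467, 1.3303).
With 95% confidence, each one-unit increase in outdoor temperature is associated with a change of between 0.4467 and 1.3303 kWh/day in electricity consumption.

(0.4467, 1.3303)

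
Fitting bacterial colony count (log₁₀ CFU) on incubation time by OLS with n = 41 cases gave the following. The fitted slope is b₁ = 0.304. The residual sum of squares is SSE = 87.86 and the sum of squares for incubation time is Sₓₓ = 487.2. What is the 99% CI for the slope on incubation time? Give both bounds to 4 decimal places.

MSE = SSE/(n − 2) = 87.86/39 = 2.25282.
SE(b₁) = √(MSE/Sₓₓ) = √(2.25282/487.2) = 0.0680001.
df = n − 2 = 39.
t* = t_{0.005, 39} = 2.707913.
Margin = t* × SE = 2.707913 × 0.0680001 = 0.184138.
CI: 0.304 ± 0.184138 → (0.1199, 0.4881).
With 99% confidence, each one-unit increase in incubation time is associated with a change of between 0.1199 and 0.4881 log₁₀ CFU in bacterial colony count.

(0.1199, 0.4881)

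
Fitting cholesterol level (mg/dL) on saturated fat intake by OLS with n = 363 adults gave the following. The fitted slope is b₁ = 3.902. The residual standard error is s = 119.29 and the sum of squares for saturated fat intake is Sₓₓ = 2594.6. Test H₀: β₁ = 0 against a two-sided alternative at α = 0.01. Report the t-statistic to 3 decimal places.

SE(b₁) = s/√Sₓₓ = 119.29/√2594.6 = 2.3419.
t = 3.902 / 2.3419 = 1.666.
df = n − 2 = 361.
Two-sided p ≈ 0.0965, which is ≥ 0.01, so fail to reject H₀.
The data do not give significant evidence of an association between saturated fat intake and cholesterol level.

t = 1.666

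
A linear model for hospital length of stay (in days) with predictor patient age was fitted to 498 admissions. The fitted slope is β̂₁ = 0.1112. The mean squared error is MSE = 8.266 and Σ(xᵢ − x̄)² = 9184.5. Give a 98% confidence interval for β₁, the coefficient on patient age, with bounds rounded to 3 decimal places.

(0.041, 0.181)

SE(β̂₁) = √(MSE/Sₓₓ) = √(8.266/9184.5) = 0.0299999.
df = n − 2 = 496.
t* = t_{0.01, 496} = 2.333889.
Margin = t* × SE = 2.333889 × 0.0299999 = 0.07002.
CI: 0.1112 ± 0.07002 → (0.041, 0.181).
With 98% confidence, each one-unit increase in patient age is associated with a change of between 0.041 and 0.181 days in hospital length of stay.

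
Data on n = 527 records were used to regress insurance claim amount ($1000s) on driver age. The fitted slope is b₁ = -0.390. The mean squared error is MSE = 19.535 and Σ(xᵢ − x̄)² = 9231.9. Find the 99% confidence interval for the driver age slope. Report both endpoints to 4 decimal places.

(-0.5089, -0.2711)

SE(b₁) = √(MSE/Sₓₓ) = √(19.535/9231.9) = 0.0460004.
df = n − 2 = 525.
t* = t_{0.005, 525} = 2.585226.
Margin = t* × SE = 2.585226 × 0.0460004 = 0.118921.
CI: -0.390 ± 0.118921 → (-0.5089, -0.2711).
With 99% confidence, each one-unit increase in driver age is associated with a change of between -0.5089 and -0.2711 $1000s in insurance claim amount.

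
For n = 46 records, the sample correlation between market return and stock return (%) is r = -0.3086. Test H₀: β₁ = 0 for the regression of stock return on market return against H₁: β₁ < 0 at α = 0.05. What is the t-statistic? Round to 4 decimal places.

t = r·√(n − 2)/√(1 − r²) = -0.3086·√44/√0.904766 = -2.1521.
df = n − 2 = 44.
One-sided p ≈ 0.0185, which is < 0.05, so reject H₀.
There is evidence of a linear association between market return and stock return.

t = -2.1521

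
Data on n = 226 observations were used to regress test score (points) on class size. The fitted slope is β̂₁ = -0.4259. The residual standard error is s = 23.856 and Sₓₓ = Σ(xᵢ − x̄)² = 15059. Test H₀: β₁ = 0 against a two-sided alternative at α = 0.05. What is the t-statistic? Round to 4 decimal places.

SE(β̂₁) = s/√Sₓₓ = 23.856/√15059 = 0.194401.
t = -0.4259 / 0.194401 = -2.1908.
df = n − 2 = 224.
Two-sided p ≈ 0.0295, which is < 0.05, so reject H₀.
There is evidence that class size is associated with test score.

t = -2.1908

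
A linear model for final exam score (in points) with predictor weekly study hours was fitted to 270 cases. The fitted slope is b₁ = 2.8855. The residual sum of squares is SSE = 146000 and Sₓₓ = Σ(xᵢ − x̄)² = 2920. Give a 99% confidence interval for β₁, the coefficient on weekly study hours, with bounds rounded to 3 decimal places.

MSE = SSE/(n − 2) = 146000/268 = 544.776.
SE(b₁) = √(MSE/Sₓₓ) = √(544.776/2920) = 0.431934.
df = n − 2 = 268.
t* = t_{0.005, 268} = 2.594298.
Margin = t* × SE = 2.594298 × 0.431934 = 1.12057.
CI: 2.8855 ± 1.12057 → (1.765, 4.006).
With 99% confidence, each one-unit increase in weekly study hours is associated with a change of between 1.765 and 4.006 points in final exam score.

(1.765, 4.006)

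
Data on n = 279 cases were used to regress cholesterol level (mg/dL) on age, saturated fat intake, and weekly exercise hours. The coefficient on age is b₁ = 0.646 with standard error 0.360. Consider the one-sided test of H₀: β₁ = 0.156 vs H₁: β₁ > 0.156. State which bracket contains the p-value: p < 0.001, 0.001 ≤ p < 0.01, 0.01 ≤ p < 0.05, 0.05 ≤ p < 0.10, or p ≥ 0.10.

0.05 ≤ p < 0.10

t = (0.646 − 0.156) / 0.360 = 1.361.
df = n − k − 1 = 279 − 3 − 1 = 275.
One-sided p = P(T_{275} > t) ≈ 0.0873.
So 0.05 ≤ p < 0.10.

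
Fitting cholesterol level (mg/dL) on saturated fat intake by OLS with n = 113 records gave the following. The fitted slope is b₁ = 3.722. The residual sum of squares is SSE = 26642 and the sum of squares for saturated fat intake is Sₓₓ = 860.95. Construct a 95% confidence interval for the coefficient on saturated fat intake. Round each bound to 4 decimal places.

(2.6757, 4.7683)

MSE = SSE/(n − 2) = 26642/111 = 240.018.
SE(b₁) = √(MSE/Sₓₓ) = √(240.018/860.95) = 0.527999.
df = n − 2 = 111.
t* = t_{0.025, 111} = 1.981567.
Margin = t* × SE = 1.981567 × 0.527999 = 1.046265.
CI: 3.722 ± 1.046265 → (2.6757, 4.7683).
With 95% confidence, each one-unit increase in saturated fat intake is associated with a change of between 2.6757 and 4.7683 mg/dL in cholesterol level.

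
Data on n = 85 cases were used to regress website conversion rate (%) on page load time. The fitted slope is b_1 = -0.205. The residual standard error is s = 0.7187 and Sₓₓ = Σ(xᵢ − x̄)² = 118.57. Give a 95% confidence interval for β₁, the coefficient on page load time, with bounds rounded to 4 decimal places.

(-0.3363, -0.0737)

SE(b_1) = s/√Sₓₓ = 0.7187/√118.57 = 0.0660025.
df = n − 2 = 83.
t* = t_{0.025, 83} = 1.98896.
Margin = t* × SE = 1.98896 × 0.0660025 = 0.131276.
CI: -0.205 ± 0.131276 → (-0.3363, -0.0737).
With 95% confidence, each one-unit increase in page load time is associated with a change of between -0.3363 and -0.0737 % in website conversion rate.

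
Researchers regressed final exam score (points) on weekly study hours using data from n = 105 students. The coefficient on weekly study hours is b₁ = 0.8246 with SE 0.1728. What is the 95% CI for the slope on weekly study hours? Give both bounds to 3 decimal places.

(0.482, 1.167)

df = n − 2 = 105 − 2 = 103.
t* = t_{0.025, 103} = 1.983264.
Margin = t* × SE = 1.983264 × 0.1728 = 0.34271.
CI: 0.8246 ± 0.34271 → (0.482, 1.167).
With 95% confidence, each one-unit increase in weekly study hours is associated with a change of between 0.482 and 1.167 points in final exam score.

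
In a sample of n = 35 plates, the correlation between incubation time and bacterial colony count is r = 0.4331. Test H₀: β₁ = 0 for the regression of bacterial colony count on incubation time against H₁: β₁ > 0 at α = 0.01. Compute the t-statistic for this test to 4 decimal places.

t = 2.7603

t = r·√(n − 2)/√(1 − r²) = 0.4331·√33/√0.812424 = 2.7603.
df = n − 2 = 33.
One-sided p ≈ 0.0047, which is < 0.01, so reject H₀.
There is evidence of a linear association between incubation time and bacterial colony count.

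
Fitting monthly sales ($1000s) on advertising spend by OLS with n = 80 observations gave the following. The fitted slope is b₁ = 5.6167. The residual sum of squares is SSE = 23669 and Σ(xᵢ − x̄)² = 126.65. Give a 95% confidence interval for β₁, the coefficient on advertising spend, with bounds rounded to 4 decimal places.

(2.5351, 8.6983)

MSE = SSE/(n − 2) = 23669/78 = 303.449.
SE(b₁) = √(MSE/Sₓₓ) = √(303.449/126.65) = 1.54789.
df = n − 2 = 78.
t* = t_{0.025, 78} = 1.990847.
Margin = t* × SE = 1.990847 × 1.54789 = 3.081612.
CI: 5.6167 ± 3.081612 → (2.5351, 8.6983).
With 95% confidence, each one-unit increase in advertising spend is associated with a change of between 2.5351 and 8.6983 $1000s in monthly sales.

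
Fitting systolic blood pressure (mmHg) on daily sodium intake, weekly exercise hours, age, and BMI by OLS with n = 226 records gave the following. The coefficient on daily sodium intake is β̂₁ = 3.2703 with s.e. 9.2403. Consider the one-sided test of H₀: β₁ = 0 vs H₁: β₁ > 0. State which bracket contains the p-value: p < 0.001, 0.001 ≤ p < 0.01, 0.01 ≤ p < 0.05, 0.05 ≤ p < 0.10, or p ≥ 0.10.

p ≥ 0.10

t = 3.2703 / 9.2403 = 0.354.
df = n − k − 1 = 226 − 4 − 1 = 221.
One-sided p = P(T_{221} > t) ≈ 0.3619.
So p ≥ 0.10.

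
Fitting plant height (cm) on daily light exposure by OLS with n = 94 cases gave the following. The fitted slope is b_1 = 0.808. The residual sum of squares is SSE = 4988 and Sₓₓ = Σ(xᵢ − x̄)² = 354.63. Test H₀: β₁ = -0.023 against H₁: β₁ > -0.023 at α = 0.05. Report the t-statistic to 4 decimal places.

MSE = SSE/(n − 2) = 4988/92 = 54.2174.
SE(b_1) = √(MSE/Sₓₓ) = √(54.2174/354.63) = 0.391004.
t = (0.808 − (-0.023)) / 0.391004 = 2.1253.
df = n − 2 = 92.
One-sided p ≈ 0.0181, which is < 0.05, so reject H₀.
There is evidence that the true slope on daily light exposure exceeds -0.023 cm per unit.

t = 2.1253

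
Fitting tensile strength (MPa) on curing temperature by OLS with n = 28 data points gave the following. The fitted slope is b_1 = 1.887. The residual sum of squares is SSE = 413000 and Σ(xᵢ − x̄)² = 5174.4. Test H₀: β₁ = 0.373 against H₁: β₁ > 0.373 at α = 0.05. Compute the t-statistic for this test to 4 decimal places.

MSE = SSE/(n − 2) = 413000/26 = 15884.6.
SE(b_1) = √(MSE/Sₓₓ) = √(15884.6/5174.4) = 1.7521.
t = (1.887 − 0.373) / 1.7521 = 0.8641.
df = n − 2 = 26.
One-sided p ≈ 0.1977, which is ≥ 0.05, so fail to reject H₀.
The data do not give significant evidence that the true slope on curing temperature exceeds 0.373 MPa per unit.

t = 0.8641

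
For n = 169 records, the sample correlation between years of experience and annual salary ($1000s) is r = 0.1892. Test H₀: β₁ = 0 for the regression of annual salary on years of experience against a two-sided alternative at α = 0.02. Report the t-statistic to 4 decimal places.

t = 2.4900

t = r·√(n − 2)/√(1 − r²) = 0.1892·√167/√0.964203 = 2.4900.
df = n − 2 = 167.
Two-sided p ≈ 0.0138, which is < 0.02, so reject H₀.
There is evidence of a linear association between years of experience and annual salary.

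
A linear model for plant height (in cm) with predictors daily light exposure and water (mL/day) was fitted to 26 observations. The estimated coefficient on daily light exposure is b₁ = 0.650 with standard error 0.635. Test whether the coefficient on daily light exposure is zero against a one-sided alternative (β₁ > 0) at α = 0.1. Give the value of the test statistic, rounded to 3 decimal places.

H₀: β₁ = 0 vs H₁: β₁ > 0.
t = (b₁ − β₁⁰)/SE = 0.650 / 0.635 = 1.024.
df = n − k − 1 = 26 − 2 − 1 = 23.
One-sided p ≈ 0.1583, which is ≥ 0.1, so fail to reject H₀.
The data do not give significant evidence that the true slope on daily light exposure is positive, holding the other predictors fixed.

t = 1.024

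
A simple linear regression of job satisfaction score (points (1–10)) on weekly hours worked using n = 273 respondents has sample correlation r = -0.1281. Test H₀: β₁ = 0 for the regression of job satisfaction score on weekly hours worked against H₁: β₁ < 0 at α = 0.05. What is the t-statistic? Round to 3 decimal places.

t = -2.126

t = r·√(n − 2)/√(1 − r²) = -0.1281·√271/√0.98359 = -2.126.
df = n − 2 = 271.
One-sided p ≈ 0.0172, which is < 0.05, so reject H₀.
There is evidence of a linear association between weekly hours worked and job satisfaction score.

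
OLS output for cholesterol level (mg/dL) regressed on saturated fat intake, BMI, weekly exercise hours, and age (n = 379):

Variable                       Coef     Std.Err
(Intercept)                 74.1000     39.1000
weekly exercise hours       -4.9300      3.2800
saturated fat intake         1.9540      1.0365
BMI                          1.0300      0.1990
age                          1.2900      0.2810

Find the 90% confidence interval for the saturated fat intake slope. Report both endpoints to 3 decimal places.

(0.245, 3.663)

Read off: b = 1.9540, SE = 1.0365 for saturated fat intake.
df = n − k − 1 = 379 − 4 − 1 = 374.
t* = t_{0.05, 374} = 1.648938.
Margin = t* × SE = 1.648938 × 1.0365 = 1.70912.
CI: 1.9540 ± 1.70912 → (0.245, 3.663).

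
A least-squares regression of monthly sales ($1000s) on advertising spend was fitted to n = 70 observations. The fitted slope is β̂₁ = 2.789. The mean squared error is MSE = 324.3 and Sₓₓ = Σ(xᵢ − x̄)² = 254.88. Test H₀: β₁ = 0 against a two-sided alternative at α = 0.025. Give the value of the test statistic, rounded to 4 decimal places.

SE(β̂₁) = √(MSE/Sₓₓ) = √(324.3/254.88) = 1.12799.
t = 2.789 / 1.12799 = 2.4725.
df = n − 2 = 68.
Two-sided p ≈ 0.0159, which is < 0.025, so reject H₀.
There is evidence that advertising spend is associated with monthly sales.

t = 2.4725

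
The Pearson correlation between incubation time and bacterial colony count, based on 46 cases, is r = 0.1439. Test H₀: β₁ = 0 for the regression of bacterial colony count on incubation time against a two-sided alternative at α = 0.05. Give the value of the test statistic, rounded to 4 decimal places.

t = 0.9646

t = r·√(n − 2)/√(1 − r²) = 0.1439·√44/√0.979293 = 0.9646.
df = n − 2 = 44.
Two-sided p ≈ 0.3400, which is ≥ 0.05, so fail to reject H₀.
The data do not give significant evidence of a linear association between incubation time and bacterial colony count.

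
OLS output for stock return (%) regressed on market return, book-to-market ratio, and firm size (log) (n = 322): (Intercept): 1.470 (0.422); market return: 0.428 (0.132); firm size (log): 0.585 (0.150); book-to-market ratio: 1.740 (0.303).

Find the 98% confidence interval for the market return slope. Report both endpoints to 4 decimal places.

Read off: b = 0.428, SE = 0.132 for market return.
df = n − k − 1 = 322 − 3 − 1 = 318.
t* = t_{0.01, 318} = 2.338131.
Margin = t* × SE = 2.338131 × 0.132 = 0.308633.
CI: 0.428 ± 0.308633 → (0.1194, 0.7366).

(0.1194, 0.7366)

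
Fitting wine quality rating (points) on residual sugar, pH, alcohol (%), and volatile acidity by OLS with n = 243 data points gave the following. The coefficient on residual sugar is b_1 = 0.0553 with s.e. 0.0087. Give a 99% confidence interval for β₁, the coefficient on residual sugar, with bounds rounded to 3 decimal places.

df = n − k − 1 = 243 − 4 − 1 = 238.
t* = t_{0.005, 238} = 2.596644.
Margin = t* × SE = 2.596644 × 0.0087 = 0.02259.
CI: 0.0553 ± 0.02259 → (0.033, 0.078).
With 99% confidence, each one-unit increase in residual sugar is associated with a change of between 0.033 and 0.078 points in wine quality rating, holding the other predictors fixed.

(0.033, 0.078)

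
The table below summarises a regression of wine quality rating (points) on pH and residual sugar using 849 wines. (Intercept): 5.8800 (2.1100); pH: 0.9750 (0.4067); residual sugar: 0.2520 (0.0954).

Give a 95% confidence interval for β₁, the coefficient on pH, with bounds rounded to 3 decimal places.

Read off: b = 0.9750, SE = 0.4067 for pH.
df = n − k − 1 = 849 − 2 − 1 = 846.
t* = t_{0.025, 846} = 1.962772.
Margin = t* × SE = 1.962772 × 0.4067 = 0.79826.
CI: 0.9750 ± 0.79826 → (0.177, 1.773).

(0.177, 1.773)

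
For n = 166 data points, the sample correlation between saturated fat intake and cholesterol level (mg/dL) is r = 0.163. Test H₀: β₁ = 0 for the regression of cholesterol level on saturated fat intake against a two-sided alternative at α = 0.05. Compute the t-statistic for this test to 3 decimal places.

t = r·√(n − 2)/√(1 − r²) = 0.163·√164/√0.973431 = 2.116.
df = n − 2 = 164.
Two-sided p ≈ 0.0359, which is < 0.05, so reject H₀.
There is evidence of a linear association between saturated fat intake and cholesterol level.

t = 2.116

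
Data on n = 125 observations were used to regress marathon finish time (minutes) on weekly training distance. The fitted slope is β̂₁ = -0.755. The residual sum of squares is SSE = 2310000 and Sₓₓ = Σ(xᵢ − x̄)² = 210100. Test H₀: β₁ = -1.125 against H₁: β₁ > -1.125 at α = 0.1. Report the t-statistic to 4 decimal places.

MSE = SSE/(n − 2) = 2310000/123 = 18780.5.
SE(β̂₁) = √(MSE/Sₓₓ) = √(18780.5/210100) = 0.298979.
t = (-0.755 − (-1.125)) / 0.298979 = 1.2375.
df = n − 2 = 123.
One-sided p ≈ 0.1091, which is ≥ 0.1, so fail to reject H₀.
The data do not give significant evidence that the true slope on weekly training distance exceeds -1.125 minutes per unit.

t = 1.2375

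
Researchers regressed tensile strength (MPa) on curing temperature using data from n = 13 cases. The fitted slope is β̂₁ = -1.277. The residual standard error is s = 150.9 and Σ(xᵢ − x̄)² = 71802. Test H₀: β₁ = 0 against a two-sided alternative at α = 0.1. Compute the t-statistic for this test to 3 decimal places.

SE(β̂₁) = s/√Sₓₓ = 150.9/√71802 = 0.563146.
t = -1.277 / 0.563146 = -2.268.
df = n − 2 = 11.
Two-sided p ≈ 0.0445, which is < 0.1, so reject H₀.
There is evidence that curing temperature is associated with tensile strength.

t = -2.268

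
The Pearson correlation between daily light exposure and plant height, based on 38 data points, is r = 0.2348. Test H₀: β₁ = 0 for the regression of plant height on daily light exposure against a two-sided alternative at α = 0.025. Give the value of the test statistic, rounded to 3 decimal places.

t = 1.449

t = r·√(n − 2)/√(1 − r²) = 0.2348·√36/√0.944869 = 1.449.
df = n − 2 = 36.
Two-sided p ≈ 0.1559, which is ≥ 0.025, so fail to reject H₀.
The data do not give significant evidence of a linear association between daily light exposure and plant height.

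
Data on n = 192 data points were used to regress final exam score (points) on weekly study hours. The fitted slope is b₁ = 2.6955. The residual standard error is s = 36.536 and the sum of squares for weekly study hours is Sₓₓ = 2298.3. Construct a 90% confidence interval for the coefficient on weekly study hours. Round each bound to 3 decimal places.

SE(b₁) = s/√Sₓₓ = 36.536/√2298.3 = 0.76211.
df = n − 2 = 190.
t* = t_{0.05, 190} = 1.652913.
Margin = t* × SE = 1.652913 × 0.76211 = 1.25970.
CI: 2.6955 ± 1.25970 → (1.436, 3.955).
With 90% confidence, each one-unit increase in weekly study hours is associated with a change of between 1.436 and 3.955 points in final exam score.

(1.436, 3.955)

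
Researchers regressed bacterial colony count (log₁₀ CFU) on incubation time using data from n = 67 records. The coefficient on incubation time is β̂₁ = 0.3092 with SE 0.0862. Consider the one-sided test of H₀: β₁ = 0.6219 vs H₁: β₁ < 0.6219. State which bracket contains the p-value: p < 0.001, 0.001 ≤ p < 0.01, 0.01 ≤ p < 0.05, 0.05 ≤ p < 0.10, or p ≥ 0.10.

t = (0.3092 − 0.6219) / 0.0862 = -3.628.
df = n − 2 = 67 − 2 = 65.
One-sided p = P(T_{65} < t) ≈ 0.0003.
So p < 0.001.

p < 0.001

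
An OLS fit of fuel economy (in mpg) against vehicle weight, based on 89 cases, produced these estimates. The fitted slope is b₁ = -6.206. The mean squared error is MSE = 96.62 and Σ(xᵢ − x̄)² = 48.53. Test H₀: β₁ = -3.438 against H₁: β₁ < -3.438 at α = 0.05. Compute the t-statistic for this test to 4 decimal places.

t = -1.9617

SE(b₁) = √(MSE/Sₓₓ) = √(96.62/48.53) = 1.411.
t = (-6.206 − (-3.438)) / 1.411 = -1.9617.
df = n − 2 = 87.
One-sided p ≈ 0.0265, which is < 0.05, so reject H₀.
There is evidence that the true slope on vehicle weight is below -3.438 mpg per unit.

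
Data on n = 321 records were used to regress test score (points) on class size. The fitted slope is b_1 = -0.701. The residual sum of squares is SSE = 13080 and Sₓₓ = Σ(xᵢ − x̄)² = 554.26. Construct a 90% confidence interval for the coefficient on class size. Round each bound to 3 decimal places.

MSE = SSE/(n − 2) = 13080/319 = 41.0031.
SE(b_1) = √(MSE/Sₓₓ) = √(41.0031/554.26) = 0.271989.
df = n − 2 = 319.
t* = t_{0.05, 319} = 1.649644.
Margin = t* × SE = 1.649644 × 0.271989 = 0.44869.
CI: -0.701 ± 0.44869 → (-1.150, -0.252).
With 90% confidence, each one-unit increase in class size is associated with a change of between -1.150 and -0.252 points in test score.

(-1.150, -0.252)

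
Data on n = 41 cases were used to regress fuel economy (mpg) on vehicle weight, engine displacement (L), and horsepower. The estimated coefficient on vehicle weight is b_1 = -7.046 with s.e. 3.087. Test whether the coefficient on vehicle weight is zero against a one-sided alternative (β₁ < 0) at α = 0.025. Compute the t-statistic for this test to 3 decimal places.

t = -2.282

H₀: β₁ = 0 vs H₁: β₁ < 0.
t = (b_1 − β₁⁰)/SE = -7.046 / 3.087 = -2.282.
df = n − k − 1 = 41 − 3 − 1 = 37.
One-sided p ≈ 0.0142, which is < 0.025, so reject H₀.
There is evidence that the true slope on vehicle weight is negative, holding the other predictors fixed.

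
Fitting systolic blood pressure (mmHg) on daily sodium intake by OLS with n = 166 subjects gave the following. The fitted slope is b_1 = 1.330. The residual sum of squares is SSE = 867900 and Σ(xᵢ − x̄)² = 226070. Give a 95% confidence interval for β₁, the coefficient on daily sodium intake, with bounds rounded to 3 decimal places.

(1.028, 1.632)

MSE = SSE/(n − 2) = 867900/164 = 5292.07.
SE(b_1) = √(MSE/Sₓₓ) = √(5292.07/226070) = 0.153.
df = n − 2 = 164.
t* = t_{0.025, 164} = 1.974535.
Margin = t* × SE = 1.974535 × 0.153 = 0.30210.
CI: 1.330 ± 0.30210 → (1.028, 1.632).
With 95% confidence, each one-unit increase in daily sodium intake is associated with a change of between 1.028 and 1.632 mmHg in systolic blood pressure.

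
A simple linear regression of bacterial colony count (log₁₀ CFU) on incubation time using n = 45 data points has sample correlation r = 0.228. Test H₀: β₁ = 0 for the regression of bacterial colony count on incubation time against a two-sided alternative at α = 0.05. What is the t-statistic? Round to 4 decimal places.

t = 1.5355

t = r·√(n − 2)/√(1 − r²) = 0.228·√43/√0.948016 = 1.5355.
df = n − 2 = 43.
Two-sided p ≈ 0.1320, which is ≥ 0.05, so fail to reject H₀.
The data do not give significant evidence of a linear association between incubation time and bacterial colony count.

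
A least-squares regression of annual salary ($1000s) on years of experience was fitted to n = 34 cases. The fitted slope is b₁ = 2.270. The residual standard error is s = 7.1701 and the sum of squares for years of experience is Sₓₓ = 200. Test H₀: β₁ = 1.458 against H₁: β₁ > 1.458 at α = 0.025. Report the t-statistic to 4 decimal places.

t = 1.6016

SE(b₁) = s/√Sₓₓ = 7.1701/√200 = 0.507003.
t = (2.270 − 1.458) / 0.507003 = 1.6016.
df = n − 2 = 32.
One-sided p ≈ 0.0595, which is ≥ 0.025, so fail to reject H₀.
The data do not give significant evidence that the true slope on years of experience exceeds 1.458 $1000s per unit.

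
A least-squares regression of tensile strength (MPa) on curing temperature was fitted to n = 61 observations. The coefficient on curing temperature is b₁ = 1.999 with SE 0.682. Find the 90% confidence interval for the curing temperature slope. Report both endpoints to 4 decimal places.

df = n − 2 = 61 − 2 = 59.
t* = t_{0.05, 59} = 1.671093.
Margin = t* × SE = 1.671093 × 0.682 = 1.139685.
CI: 1.999 ± 1.139685 → (0.8593, 3.1387).
With 90% confidence, each one-unit increase in curing temperature is associated with a change of between 0.8593 and 3.1387 MPa in tensile strength.

(0.8593, 3.1387)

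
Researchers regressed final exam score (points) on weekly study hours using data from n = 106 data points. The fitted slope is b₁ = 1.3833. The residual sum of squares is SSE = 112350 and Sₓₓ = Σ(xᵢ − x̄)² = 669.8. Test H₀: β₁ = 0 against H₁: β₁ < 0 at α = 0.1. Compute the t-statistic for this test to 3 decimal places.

MSE = SSE/(n − 2) = 112350/104 = 1080.29.
SE(b₁) = √(MSE/Sₓₓ) = √(1080.29/669.8) = 1.26998.
t = 1.3833 / 1.26998 = 1.089.
df = n − 2 = 104.
One-sided p ≈ 0.8607, which is ≥ 0.1, so fail to reject H₀.
The data do not give significant evidence that the true slope on weekly study hours is negative.

t = 1.089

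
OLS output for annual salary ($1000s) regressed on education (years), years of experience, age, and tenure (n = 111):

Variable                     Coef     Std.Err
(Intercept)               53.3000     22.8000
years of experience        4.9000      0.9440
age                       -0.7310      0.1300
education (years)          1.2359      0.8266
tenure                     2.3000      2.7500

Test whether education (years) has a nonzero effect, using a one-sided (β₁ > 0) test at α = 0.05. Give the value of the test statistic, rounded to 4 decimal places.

Read off: b = 1.2359, SE = 0.8266 for education (years).
H₀: β₁ = 0 vs H₁: β₁ > 0.
t = 1.2359 / 0.8266 = 1.4952.
df = n − k − 1 = 111 − 4 − 1 = 106.
One-sided p ≈ 0.0689, which is ≥ 0.05, so fail to reject H₀.
The data do not give significant evidence that the true slope on education (years) is positive, holding the other predictors fixed.

t = 1.4952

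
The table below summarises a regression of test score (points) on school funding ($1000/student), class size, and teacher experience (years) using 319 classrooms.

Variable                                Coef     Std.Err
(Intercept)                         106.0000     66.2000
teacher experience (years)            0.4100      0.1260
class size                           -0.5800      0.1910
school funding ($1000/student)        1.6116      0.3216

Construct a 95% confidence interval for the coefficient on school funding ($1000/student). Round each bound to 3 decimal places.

Read off: b = 1.6116, SE = 0.3216 for school funding ($1000/student).
df = n − k − 1 = 319 − 3 − 1 = 315.
t* = t_{0.025, 315} = 1.967524.
Margin = t* × SE = 1.967524 × 0.3216 = 0.63276.
CI: 1.6116 ± 0.63276 → (0.979, 2.244).

(0.979, 2.244)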